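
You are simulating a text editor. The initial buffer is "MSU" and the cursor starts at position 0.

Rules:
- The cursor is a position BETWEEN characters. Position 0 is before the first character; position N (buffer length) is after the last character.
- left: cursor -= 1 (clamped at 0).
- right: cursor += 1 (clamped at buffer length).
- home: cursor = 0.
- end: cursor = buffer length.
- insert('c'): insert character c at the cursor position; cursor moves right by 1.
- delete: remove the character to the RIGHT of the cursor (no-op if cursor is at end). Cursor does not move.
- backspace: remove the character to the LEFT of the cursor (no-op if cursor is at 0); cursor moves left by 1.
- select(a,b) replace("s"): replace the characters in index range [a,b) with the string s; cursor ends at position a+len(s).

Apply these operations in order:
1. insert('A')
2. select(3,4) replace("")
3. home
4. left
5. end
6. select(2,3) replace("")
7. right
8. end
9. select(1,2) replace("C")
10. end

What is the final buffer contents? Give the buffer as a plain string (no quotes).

Answer: AC

Derivation:
After op 1 (insert('A')): buf='AMSU' cursor=1
After op 2 (select(3,4) replace("")): buf='AMS' cursor=3
After op 3 (home): buf='AMS' cursor=0
After op 4 (left): buf='AMS' cursor=0
After op 5 (end): buf='AMS' cursor=3
After op 6 (select(2,3) replace("")): buf='AM' cursor=2
After op 7 (right): buf='AM' cursor=2
After op 8 (end): buf='AM' cursor=2
After op 9 (select(1,2) replace("C")): buf='AC' cursor=2
After op 10 (end): buf='AC' cursor=2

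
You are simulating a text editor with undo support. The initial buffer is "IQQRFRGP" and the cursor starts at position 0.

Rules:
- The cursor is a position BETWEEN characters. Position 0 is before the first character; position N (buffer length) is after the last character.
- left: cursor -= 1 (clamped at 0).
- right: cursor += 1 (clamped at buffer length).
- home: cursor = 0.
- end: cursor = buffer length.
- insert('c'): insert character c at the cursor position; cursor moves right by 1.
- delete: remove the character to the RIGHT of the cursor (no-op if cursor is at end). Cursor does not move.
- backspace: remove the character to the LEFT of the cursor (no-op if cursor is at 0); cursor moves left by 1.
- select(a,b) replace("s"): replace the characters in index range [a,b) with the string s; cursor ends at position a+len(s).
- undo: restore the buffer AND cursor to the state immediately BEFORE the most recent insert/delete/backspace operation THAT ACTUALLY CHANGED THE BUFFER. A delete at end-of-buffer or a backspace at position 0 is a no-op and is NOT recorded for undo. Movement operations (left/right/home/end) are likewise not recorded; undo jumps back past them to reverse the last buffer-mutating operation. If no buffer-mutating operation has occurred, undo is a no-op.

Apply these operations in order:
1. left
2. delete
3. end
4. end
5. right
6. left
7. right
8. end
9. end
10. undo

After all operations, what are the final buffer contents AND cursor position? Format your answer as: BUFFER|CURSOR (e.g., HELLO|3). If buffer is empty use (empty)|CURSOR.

After op 1 (left): buf='IQQRFRGP' cursor=0
After op 2 (delete): buf='QQRFRGP' cursor=0
After op 3 (end): buf='QQRFRGP' cursor=7
After op 4 (end): buf='QQRFRGP' cursor=7
After op 5 (right): buf='QQRFRGP' cursor=7
After op 6 (left): buf='QQRFRGP' cursor=6
After op 7 (right): buf='QQRFRGP' cursor=7
After op 8 (end): buf='QQRFRGP' cursor=7
After op 9 (end): buf='QQRFRGP' cursor=7
After op 10 (undo): buf='IQQRFRGP' cursor=0

Answer: IQQRFRGP|0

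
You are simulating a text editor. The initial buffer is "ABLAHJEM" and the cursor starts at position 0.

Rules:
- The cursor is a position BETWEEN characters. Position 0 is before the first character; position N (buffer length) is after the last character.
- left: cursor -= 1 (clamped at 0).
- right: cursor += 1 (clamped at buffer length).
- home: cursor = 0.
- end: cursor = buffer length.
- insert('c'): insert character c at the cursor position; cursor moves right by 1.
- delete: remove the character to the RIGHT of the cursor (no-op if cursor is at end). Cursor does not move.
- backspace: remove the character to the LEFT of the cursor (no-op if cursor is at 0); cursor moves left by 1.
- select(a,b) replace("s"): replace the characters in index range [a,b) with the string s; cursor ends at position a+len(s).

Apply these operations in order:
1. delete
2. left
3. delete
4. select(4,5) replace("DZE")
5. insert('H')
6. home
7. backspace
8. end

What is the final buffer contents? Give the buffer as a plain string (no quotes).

After op 1 (delete): buf='BLAHJEM' cursor=0
After op 2 (left): buf='BLAHJEM' cursor=0
After op 3 (delete): buf='LAHJEM' cursor=0
After op 4 (select(4,5) replace("DZE")): buf='LAHJDZEM' cursor=7
After op 5 (insert('H')): buf='LAHJDZEHM' cursor=8
After op 6 (home): buf='LAHJDZEHM' cursor=0
After op 7 (backspace): buf='LAHJDZEHM' cursor=0
After op 8 (end): buf='LAHJDZEHM' cursor=9

Answer: LAHJDZEHM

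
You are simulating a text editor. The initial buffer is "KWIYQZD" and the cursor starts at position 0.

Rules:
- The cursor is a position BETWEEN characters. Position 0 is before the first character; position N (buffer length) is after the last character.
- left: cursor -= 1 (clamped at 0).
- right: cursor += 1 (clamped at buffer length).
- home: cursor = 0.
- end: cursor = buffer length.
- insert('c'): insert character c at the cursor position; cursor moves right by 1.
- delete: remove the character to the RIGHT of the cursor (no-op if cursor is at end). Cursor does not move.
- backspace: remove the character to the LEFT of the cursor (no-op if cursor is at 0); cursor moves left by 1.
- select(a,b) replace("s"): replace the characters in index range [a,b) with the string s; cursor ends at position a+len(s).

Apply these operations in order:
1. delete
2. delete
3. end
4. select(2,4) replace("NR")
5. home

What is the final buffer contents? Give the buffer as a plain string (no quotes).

After op 1 (delete): buf='WIYQZD' cursor=0
After op 2 (delete): buf='IYQZD' cursor=0
After op 3 (end): buf='IYQZD' cursor=5
After op 4 (select(2,4) replace("NR")): buf='IYNRD' cursor=4
After op 5 (home): buf='IYNRD' cursor=0

Answer: IYNRD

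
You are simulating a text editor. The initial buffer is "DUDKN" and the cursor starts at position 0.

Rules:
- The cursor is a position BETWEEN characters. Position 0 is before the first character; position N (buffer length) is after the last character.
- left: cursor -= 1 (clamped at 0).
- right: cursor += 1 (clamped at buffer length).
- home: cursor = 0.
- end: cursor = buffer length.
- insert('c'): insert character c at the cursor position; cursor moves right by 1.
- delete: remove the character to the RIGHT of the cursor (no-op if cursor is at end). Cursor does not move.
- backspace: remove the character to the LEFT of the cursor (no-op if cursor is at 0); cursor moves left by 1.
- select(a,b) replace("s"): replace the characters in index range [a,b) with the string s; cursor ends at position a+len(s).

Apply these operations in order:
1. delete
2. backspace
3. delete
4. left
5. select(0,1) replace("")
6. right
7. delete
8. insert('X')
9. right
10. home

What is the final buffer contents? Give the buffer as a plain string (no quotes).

Answer: KX

Derivation:
After op 1 (delete): buf='UDKN' cursor=0
After op 2 (backspace): buf='UDKN' cursor=0
After op 3 (delete): buf='DKN' cursor=0
After op 4 (left): buf='DKN' cursor=0
After op 5 (select(0,1) replace("")): buf='KN' cursor=0
After op 6 (right): buf='KN' cursor=1
After op 7 (delete): buf='K' cursor=1
After op 8 (insert('X')): buf='KX' cursor=2
After op 9 (right): buf='KX' cursor=2
After op 10 (home): buf='KX' cursor=0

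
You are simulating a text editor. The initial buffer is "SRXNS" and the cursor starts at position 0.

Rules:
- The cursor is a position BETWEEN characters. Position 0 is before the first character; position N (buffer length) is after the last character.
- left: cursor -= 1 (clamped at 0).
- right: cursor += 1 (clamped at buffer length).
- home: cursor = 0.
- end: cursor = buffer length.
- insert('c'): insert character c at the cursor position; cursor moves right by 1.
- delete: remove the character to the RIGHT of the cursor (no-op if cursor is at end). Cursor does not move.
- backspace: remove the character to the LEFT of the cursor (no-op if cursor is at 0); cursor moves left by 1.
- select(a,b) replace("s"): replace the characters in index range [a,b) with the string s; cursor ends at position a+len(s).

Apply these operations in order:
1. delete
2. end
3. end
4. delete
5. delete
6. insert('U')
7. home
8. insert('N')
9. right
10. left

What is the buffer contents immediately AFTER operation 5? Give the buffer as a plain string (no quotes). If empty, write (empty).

After op 1 (delete): buf='RXNS' cursor=0
After op 2 (end): buf='RXNS' cursor=4
After op 3 (end): buf='RXNS' cursor=4
After op 4 (delete): buf='RXNS' cursor=4
After op 5 (delete): buf='RXNS' cursor=4

Answer: RXNS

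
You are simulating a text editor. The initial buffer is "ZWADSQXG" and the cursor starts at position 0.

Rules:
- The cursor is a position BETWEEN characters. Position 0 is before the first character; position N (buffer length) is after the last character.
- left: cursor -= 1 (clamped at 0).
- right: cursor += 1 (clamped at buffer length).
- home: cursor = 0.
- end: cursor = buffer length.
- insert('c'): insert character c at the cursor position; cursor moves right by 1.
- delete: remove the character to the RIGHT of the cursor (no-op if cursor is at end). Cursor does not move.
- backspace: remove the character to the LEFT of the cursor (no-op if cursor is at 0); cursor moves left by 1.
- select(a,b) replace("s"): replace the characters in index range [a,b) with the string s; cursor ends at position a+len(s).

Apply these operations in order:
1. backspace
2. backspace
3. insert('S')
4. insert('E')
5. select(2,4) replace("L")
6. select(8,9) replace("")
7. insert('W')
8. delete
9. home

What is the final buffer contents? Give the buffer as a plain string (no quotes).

Answer: SELADSQXW

Derivation:
After op 1 (backspace): buf='ZWADSQXG' cursor=0
After op 2 (backspace): buf='ZWADSQXG' cursor=0
After op 3 (insert('S')): buf='SZWADSQXG' cursor=1
After op 4 (insert('E')): buf='SEZWADSQXG' cursor=2
After op 5 (select(2,4) replace("L")): buf='SELADSQXG' cursor=3
After op 6 (select(8,9) replace("")): buf='SELADSQX' cursor=8
After op 7 (insert('W')): buf='SELADSQXW' cursor=9
After op 8 (delete): buf='SELADSQXW' cursor=9
After op 9 (home): buf='SELADSQXW' cursor=0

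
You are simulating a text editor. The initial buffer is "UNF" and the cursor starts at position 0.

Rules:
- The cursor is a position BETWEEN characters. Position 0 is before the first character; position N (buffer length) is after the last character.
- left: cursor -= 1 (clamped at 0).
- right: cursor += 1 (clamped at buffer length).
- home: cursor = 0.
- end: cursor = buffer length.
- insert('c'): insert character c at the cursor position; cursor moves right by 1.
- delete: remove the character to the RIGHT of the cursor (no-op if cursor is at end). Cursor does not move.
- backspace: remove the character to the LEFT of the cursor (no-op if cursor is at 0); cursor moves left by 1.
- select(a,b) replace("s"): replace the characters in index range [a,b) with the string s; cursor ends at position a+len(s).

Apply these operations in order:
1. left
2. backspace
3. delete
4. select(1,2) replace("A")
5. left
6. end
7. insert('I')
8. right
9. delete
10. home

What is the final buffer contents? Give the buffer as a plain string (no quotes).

After op 1 (left): buf='UNF' cursor=0
After op 2 (backspace): buf='UNF' cursor=0
After op 3 (delete): buf='NF' cursor=0
After op 4 (select(1,2) replace("A")): buf='NA' cursor=2
After op 5 (left): buf='NA' cursor=1
After op 6 (end): buf='NA' cursor=2
After op 7 (insert('I')): buf='NAI' cursor=3
After op 8 (right): buf='NAI' cursor=3
After op 9 (delete): buf='NAI' cursor=3
After op 10 (home): buf='NAI' cursor=0

Answer: NAI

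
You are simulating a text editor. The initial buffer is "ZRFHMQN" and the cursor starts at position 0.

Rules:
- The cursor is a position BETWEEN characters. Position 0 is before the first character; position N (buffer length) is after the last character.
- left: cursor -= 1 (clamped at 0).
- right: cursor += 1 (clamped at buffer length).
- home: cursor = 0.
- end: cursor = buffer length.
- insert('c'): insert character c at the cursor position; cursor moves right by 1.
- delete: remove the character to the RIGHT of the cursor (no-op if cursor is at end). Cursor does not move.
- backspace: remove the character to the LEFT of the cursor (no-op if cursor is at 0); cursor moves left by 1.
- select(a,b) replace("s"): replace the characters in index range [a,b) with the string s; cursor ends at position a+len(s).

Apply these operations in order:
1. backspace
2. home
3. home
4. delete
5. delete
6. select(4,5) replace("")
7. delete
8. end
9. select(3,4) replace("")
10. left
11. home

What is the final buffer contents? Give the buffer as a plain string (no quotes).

Answer: FHM

Derivation:
After op 1 (backspace): buf='ZRFHMQN' cursor=0
After op 2 (home): buf='ZRFHMQN' cursor=0
After op 3 (home): buf='ZRFHMQN' cursor=0
After op 4 (delete): buf='RFHMQN' cursor=0
After op 5 (delete): buf='FHMQN' cursor=0
After op 6 (select(4,5) replace("")): buf='FHMQ' cursor=4
After op 7 (delete): buf='FHMQ' cursor=4
After op 8 (end): buf='FHMQ' cursor=4
After op 9 (select(3,4) replace("")): buf='FHM' cursor=3
After op 10 (left): buf='FHM' cursor=2
After op 11 (home): buf='FHM' cursor=0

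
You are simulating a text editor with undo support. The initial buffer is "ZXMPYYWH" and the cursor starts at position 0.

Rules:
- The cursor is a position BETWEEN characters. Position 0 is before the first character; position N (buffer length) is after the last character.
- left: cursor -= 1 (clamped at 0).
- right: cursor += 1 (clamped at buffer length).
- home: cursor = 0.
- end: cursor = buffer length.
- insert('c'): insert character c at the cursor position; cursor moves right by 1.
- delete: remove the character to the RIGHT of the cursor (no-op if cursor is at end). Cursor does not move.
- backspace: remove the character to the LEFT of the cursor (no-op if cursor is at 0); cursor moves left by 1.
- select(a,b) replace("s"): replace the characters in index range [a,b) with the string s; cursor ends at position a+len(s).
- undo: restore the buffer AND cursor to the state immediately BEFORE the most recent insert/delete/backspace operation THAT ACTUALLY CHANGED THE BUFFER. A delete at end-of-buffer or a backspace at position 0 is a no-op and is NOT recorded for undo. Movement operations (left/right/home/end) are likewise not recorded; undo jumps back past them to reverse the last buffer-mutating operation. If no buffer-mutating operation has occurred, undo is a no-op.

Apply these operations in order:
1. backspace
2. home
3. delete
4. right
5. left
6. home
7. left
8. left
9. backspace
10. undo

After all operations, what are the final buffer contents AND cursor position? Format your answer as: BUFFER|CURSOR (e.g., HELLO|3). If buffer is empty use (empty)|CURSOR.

Answer: ZXMPYYWH|0

Derivation:
After op 1 (backspace): buf='ZXMPYYWH' cursor=0
After op 2 (home): buf='ZXMPYYWH' cursor=0
After op 3 (delete): buf='XMPYYWH' cursor=0
After op 4 (right): buf='XMPYYWH' cursor=1
After op 5 (left): buf='XMPYYWH' cursor=0
After op 6 (home): buf='XMPYYWH' cursor=0
After op 7 (left): buf='XMPYYWH' cursor=0
After op 8 (left): buf='XMPYYWH' cursor=0
After op 9 (backspace): buf='XMPYYWH' cursor=0
After op 10 (undo): buf='ZXMPYYWH' cursor=0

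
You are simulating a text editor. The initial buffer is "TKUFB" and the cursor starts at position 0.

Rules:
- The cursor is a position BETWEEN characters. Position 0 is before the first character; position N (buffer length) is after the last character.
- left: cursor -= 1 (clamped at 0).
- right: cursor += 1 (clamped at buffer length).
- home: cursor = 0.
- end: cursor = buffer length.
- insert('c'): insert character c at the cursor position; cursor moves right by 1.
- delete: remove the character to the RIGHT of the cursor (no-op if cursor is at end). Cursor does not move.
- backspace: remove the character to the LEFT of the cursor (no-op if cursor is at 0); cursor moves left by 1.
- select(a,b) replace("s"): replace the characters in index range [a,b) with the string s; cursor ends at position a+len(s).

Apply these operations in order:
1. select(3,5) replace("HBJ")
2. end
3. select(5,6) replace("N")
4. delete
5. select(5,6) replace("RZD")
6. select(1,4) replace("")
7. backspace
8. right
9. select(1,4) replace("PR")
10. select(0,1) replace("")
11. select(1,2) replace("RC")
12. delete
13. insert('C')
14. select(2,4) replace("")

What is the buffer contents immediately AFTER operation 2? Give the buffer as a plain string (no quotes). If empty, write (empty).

Answer: TKUHBJ

Derivation:
After op 1 (select(3,5) replace("HBJ")): buf='TKUHBJ' cursor=6
After op 2 (end): buf='TKUHBJ' cursor=6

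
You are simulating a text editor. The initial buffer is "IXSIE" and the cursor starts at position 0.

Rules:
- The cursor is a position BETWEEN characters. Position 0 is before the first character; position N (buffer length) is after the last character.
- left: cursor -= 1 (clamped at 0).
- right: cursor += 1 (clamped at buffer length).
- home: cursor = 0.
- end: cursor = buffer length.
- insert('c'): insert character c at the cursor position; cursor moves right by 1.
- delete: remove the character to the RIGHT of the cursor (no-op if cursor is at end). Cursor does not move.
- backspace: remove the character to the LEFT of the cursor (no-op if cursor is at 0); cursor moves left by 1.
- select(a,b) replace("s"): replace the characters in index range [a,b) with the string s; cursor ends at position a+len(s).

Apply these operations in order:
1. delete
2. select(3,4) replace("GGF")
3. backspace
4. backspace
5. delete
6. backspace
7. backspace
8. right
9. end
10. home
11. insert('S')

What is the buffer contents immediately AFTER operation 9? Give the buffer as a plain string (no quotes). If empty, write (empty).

After op 1 (delete): buf='XSIE' cursor=0
After op 2 (select(3,4) replace("GGF")): buf='XSIGGF' cursor=6
After op 3 (backspace): buf='XSIGG' cursor=5
After op 4 (backspace): buf='XSIG' cursor=4
After op 5 (delete): buf='XSIG' cursor=4
After op 6 (backspace): buf='XSI' cursor=3
After op 7 (backspace): buf='XS' cursor=2
After op 8 (right): buf='XS' cursor=2
After op 9 (end): buf='XS' cursor=2

Answer: XS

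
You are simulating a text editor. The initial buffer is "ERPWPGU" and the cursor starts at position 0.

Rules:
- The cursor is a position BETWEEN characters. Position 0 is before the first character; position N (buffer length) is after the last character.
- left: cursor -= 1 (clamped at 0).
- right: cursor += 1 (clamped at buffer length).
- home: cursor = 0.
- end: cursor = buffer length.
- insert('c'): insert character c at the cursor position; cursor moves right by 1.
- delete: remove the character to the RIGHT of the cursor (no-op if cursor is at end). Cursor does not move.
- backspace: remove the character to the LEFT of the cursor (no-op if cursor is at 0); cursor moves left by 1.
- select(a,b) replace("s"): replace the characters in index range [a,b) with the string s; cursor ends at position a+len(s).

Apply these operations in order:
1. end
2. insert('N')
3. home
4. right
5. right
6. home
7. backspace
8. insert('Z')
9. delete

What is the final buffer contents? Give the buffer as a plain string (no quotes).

After op 1 (end): buf='ERPWPGU' cursor=7
After op 2 (insert('N')): buf='ERPWPGUN' cursor=8
After op 3 (home): buf='ERPWPGUN' cursor=0
After op 4 (right): buf='ERPWPGUN' cursor=1
After op 5 (right): buf='ERPWPGUN' cursor=2
After op 6 (home): buf='ERPWPGUN' cursor=0
After op 7 (backspace): buf='ERPWPGUN' cursor=0
After op 8 (insert('Z')): buf='ZERPWPGUN' cursor=1
After op 9 (delete): buf='ZRPWPGUN' cursor=1

Answer: ZRPWPGUN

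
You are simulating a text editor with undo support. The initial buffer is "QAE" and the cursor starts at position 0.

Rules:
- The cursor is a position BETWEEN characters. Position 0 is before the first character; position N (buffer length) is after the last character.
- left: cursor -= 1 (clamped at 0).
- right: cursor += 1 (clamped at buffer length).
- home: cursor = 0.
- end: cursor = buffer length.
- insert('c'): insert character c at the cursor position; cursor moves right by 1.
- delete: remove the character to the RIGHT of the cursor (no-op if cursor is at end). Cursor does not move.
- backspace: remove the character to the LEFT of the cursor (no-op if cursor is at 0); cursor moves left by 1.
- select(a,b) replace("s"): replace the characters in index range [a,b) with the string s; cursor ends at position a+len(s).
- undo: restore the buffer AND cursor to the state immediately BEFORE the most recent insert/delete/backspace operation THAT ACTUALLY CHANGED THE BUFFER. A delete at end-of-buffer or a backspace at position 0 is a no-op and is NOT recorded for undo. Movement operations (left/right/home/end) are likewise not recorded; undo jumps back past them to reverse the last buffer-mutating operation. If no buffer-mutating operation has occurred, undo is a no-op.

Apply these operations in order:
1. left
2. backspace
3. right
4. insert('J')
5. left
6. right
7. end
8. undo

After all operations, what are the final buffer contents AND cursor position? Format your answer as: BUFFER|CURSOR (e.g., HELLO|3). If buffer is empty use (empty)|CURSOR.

After op 1 (left): buf='QAE' cursor=0
After op 2 (backspace): buf='QAE' cursor=0
After op 3 (right): buf='QAE' cursor=1
After op 4 (insert('J')): buf='QJAE' cursor=2
After op 5 (left): buf='QJAE' cursor=1
After op 6 (right): buf='QJAE' cursor=2
After op 7 (end): buf='QJAE' cursor=4
After op 8 (undo): buf='QAE' cursor=1

Answer: QAE|1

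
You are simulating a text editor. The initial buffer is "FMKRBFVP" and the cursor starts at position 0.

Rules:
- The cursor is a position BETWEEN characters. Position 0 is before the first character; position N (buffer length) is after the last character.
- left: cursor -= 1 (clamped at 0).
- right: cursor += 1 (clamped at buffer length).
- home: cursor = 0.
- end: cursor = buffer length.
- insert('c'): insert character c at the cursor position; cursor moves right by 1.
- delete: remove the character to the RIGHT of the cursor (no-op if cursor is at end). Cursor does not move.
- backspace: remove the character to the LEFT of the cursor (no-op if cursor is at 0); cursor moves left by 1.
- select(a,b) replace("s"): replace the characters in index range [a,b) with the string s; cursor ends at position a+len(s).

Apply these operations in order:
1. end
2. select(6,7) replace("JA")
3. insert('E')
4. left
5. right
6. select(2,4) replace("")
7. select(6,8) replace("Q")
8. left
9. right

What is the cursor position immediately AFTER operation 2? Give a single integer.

After op 1 (end): buf='FMKRBFVP' cursor=8
After op 2 (select(6,7) replace("JA")): buf='FMKRBFJAP' cursor=8

Answer: 8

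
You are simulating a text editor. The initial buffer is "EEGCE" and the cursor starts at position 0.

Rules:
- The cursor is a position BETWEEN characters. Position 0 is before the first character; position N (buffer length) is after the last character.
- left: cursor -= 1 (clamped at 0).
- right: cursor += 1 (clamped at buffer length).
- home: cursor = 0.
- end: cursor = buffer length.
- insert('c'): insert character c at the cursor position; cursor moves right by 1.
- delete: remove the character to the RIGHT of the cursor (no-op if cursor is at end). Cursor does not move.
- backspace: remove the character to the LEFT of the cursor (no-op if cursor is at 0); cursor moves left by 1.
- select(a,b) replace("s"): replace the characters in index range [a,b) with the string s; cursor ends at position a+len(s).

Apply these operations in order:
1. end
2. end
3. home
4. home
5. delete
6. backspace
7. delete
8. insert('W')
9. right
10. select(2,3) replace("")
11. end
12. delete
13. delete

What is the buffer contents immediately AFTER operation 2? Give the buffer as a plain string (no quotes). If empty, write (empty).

After op 1 (end): buf='EEGCE' cursor=5
After op 2 (end): buf='EEGCE' cursor=5

Answer: EEGCE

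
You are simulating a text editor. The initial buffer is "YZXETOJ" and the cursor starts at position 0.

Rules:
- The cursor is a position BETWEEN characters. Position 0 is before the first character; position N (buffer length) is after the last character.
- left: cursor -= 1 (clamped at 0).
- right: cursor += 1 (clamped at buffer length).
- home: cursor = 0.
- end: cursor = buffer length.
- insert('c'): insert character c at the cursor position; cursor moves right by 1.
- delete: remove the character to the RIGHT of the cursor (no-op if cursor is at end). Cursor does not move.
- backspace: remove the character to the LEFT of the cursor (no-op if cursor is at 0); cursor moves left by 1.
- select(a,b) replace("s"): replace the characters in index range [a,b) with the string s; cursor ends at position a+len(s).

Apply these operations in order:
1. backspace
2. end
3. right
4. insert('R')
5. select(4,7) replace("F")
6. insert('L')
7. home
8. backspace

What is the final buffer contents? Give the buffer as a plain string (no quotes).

After op 1 (backspace): buf='YZXETOJ' cursor=0
After op 2 (end): buf='YZXETOJ' cursor=7
After op 3 (right): buf='YZXETOJ' cursor=7
After op 4 (insert('R')): buf='YZXETOJR' cursor=8
After op 5 (select(4,7) replace("F")): buf='YZXEFR' cursor=5
After op 6 (insert('L')): buf='YZXEFLR' cursor=6
After op 7 (home): buf='YZXEFLR' cursor=0
After op 8 (backspace): buf='YZXEFLR' cursor=0

Answer: YZXEFLR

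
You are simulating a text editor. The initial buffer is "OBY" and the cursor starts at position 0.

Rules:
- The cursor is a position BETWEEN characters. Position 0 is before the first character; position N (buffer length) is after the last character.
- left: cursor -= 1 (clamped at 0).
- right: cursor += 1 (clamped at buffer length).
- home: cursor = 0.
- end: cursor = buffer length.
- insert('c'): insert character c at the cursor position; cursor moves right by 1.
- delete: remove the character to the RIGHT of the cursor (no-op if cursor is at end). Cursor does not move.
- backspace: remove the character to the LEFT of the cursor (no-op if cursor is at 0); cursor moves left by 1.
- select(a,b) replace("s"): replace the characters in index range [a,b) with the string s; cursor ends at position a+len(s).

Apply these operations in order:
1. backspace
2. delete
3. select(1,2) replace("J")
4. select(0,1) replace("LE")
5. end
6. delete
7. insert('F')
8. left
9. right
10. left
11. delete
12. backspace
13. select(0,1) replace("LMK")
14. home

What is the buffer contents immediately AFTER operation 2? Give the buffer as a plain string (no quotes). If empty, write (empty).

After op 1 (backspace): buf='OBY' cursor=0
After op 2 (delete): buf='BY' cursor=0

Answer: BY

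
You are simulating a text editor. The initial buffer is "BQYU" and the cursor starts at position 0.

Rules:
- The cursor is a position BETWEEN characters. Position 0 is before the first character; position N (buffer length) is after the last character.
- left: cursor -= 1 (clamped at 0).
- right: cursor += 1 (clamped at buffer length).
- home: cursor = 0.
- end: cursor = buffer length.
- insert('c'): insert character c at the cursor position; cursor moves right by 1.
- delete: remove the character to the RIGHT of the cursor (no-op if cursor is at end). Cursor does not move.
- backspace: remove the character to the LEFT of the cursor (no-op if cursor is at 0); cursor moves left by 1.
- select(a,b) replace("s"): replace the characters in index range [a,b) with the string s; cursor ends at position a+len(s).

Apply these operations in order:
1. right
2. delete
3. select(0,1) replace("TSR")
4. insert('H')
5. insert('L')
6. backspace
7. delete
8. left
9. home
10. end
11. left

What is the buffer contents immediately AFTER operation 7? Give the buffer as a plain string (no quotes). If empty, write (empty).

After op 1 (right): buf='BQYU' cursor=1
After op 2 (delete): buf='BYU' cursor=1
After op 3 (select(0,1) replace("TSR")): buf='TSRYU' cursor=3
After op 4 (insert('H')): buf='TSRHYU' cursor=4
After op 5 (insert('L')): buf='TSRHLYU' cursor=5
After op 6 (backspace): buf='TSRHYU' cursor=4
After op 7 (delete): buf='TSRHU' cursor=4

Answer: TSRHU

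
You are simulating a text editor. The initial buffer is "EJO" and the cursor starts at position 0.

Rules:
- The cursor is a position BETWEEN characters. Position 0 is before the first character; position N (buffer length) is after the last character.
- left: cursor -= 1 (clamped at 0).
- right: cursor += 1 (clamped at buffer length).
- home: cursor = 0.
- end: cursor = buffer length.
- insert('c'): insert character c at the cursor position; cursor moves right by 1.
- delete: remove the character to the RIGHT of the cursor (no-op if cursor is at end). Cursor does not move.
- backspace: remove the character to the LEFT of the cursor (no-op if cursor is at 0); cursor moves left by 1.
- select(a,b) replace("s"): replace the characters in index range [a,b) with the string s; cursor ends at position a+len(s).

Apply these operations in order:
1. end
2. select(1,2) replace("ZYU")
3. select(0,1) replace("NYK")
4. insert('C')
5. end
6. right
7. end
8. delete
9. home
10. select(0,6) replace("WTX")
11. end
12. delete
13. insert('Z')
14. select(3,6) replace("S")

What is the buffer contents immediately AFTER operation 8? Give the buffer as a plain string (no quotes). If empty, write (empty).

Answer: NYKCZYUO

Derivation:
After op 1 (end): buf='EJO' cursor=3
After op 2 (select(1,2) replace("ZYU")): buf='EZYUO' cursor=4
After op 3 (select(0,1) replace("NYK")): buf='NYKZYUO' cursor=3
After op 4 (insert('C')): buf='NYKCZYUO' cursor=4
After op 5 (end): buf='NYKCZYUO' cursor=8
After op 6 (right): buf='NYKCZYUO' cursor=8
After op 7 (end): buf='NYKCZYUO' cursor=8
After op 8 (delete): buf='NYKCZYUO' cursor=8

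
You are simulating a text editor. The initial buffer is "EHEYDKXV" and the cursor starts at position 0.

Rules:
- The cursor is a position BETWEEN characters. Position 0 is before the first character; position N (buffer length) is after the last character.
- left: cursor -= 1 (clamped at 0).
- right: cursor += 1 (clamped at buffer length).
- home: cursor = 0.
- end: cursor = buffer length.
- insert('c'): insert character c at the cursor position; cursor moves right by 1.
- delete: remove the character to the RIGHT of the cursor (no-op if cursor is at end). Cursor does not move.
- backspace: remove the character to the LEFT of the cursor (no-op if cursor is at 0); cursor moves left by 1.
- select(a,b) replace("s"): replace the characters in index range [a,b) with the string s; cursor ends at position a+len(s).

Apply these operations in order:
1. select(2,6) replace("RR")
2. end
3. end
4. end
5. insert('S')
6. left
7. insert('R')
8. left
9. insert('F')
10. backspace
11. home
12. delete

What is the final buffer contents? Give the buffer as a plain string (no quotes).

After op 1 (select(2,6) replace("RR")): buf='EHRRXV' cursor=4
After op 2 (end): buf='EHRRXV' cursor=6
After op 3 (end): buf='EHRRXV' cursor=6
After op 4 (end): buf='EHRRXV' cursor=6
After op 5 (insert('S')): buf='EHRRXVS' cursor=7
After op 6 (left): buf='EHRRXVS' cursor=6
After op 7 (insert('R')): buf='EHRRXVRS' cursor=7
After op 8 (left): buf='EHRRXVRS' cursor=6
After op 9 (insert('F')): buf='EHRRXVFRS' cursor=7
After op 10 (backspace): buf='EHRRXVRS' cursor=6
After op 11 (home): buf='EHRRXVRS' cursor=0
After op 12 (delete): buf='HRRXVRS' cursor=0

Answer: HRRXVRS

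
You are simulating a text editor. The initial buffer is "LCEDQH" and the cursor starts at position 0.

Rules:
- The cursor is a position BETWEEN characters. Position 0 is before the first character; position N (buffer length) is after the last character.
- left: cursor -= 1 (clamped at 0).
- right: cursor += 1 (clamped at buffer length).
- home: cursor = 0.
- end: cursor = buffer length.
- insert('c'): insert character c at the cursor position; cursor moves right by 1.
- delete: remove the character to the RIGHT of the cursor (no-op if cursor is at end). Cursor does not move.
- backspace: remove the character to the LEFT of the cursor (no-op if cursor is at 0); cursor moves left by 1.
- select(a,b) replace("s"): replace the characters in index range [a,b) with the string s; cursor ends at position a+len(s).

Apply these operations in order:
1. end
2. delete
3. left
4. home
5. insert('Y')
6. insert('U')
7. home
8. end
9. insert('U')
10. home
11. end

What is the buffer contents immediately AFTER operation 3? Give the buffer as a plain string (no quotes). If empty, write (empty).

Answer: LCEDQH

Derivation:
After op 1 (end): buf='LCEDQH' cursor=6
After op 2 (delete): buf='LCEDQH' cursor=6
After op 3 (left): buf='LCEDQH' cursor=5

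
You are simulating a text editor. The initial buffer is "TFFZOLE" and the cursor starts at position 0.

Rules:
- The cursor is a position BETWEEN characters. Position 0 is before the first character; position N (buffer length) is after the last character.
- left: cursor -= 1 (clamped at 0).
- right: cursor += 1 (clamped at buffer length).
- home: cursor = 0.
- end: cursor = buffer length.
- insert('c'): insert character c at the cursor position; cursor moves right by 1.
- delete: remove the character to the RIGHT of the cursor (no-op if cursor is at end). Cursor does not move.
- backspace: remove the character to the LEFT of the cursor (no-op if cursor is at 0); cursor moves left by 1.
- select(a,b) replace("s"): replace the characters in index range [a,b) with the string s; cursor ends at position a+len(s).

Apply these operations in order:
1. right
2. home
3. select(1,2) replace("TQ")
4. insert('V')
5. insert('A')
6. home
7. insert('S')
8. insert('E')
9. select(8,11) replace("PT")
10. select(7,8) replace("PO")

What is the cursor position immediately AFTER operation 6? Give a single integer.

After op 1 (right): buf='TFFZOLE' cursor=1
After op 2 (home): buf='TFFZOLE' cursor=0
After op 3 (select(1,2) replace("TQ")): buf='TTQFZOLE' cursor=3
After op 4 (insert('V')): buf='TTQVFZOLE' cursor=4
After op 5 (insert('A')): buf='TTQVAFZOLE' cursor=5
After op 6 (home): buf='TTQVAFZOLE' cursor=0

Answer: 0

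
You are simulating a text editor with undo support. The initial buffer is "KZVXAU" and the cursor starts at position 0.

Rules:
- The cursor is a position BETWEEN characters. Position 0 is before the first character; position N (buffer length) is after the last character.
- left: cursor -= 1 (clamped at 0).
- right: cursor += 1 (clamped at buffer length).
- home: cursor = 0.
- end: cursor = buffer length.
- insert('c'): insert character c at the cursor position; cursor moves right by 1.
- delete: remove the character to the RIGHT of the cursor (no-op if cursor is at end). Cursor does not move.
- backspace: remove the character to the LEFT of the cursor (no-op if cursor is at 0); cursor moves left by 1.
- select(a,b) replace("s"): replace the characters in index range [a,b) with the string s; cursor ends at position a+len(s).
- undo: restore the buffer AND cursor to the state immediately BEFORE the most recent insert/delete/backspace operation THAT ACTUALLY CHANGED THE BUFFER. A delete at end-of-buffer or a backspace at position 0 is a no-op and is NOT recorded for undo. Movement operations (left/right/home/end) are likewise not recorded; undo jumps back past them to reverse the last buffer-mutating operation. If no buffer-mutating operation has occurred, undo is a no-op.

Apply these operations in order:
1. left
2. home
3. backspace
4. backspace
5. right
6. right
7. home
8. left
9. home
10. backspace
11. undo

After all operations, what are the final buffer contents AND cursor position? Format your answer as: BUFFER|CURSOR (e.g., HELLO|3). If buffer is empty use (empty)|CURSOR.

After op 1 (left): buf='KZVXAU' cursor=0
After op 2 (home): buf='KZVXAU' cursor=0
After op 3 (backspace): buf='KZVXAU' cursor=0
After op 4 (backspace): buf='KZVXAU' cursor=0
After op 5 (right): buf='KZVXAU' cursor=1
After op 6 (right): buf='KZVXAU' cursor=2
After op 7 (home): buf='KZVXAU' cursor=0
After op 8 (left): buf='KZVXAU' cursor=0
After op 9 (home): buf='KZVXAU' cursor=0
After op 10 (backspace): buf='KZVXAU' cursor=0
After op 11 (undo): buf='KZVXAU' cursor=0

Answer: KZVXAU|0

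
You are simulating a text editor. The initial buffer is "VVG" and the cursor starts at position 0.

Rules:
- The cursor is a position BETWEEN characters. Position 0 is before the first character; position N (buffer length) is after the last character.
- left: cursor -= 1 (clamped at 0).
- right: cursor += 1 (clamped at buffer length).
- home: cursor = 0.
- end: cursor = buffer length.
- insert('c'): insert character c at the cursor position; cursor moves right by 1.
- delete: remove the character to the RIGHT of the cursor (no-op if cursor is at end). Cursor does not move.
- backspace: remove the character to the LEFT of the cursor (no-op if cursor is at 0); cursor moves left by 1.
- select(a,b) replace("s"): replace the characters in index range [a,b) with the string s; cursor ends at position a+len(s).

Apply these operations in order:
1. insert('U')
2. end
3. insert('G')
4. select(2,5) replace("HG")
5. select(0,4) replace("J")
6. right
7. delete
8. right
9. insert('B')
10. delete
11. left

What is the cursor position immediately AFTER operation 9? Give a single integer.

Answer: 2

Derivation:
After op 1 (insert('U')): buf='UVVG' cursor=1
After op 2 (end): buf='UVVG' cursor=4
After op 3 (insert('G')): buf='UVVGG' cursor=5
After op 4 (select(2,5) replace("HG")): buf='UVHG' cursor=4
After op 5 (select(0,4) replace("J")): buf='J' cursor=1
After op 6 (right): buf='J' cursor=1
After op 7 (delete): buf='J' cursor=1
After op 8 (right): buf='J' cursor=1
After op 9 (insert('B')): buf='JB' cursor=2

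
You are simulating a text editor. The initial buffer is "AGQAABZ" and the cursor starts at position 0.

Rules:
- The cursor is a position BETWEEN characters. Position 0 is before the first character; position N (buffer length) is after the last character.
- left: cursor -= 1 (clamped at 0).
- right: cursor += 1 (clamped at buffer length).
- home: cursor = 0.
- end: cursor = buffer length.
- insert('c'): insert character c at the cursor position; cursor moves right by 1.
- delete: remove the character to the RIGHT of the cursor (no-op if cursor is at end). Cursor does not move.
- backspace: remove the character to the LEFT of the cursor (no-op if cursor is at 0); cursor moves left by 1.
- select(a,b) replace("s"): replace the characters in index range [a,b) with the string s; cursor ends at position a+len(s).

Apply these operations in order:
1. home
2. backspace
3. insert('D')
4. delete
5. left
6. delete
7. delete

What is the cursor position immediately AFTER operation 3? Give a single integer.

After op 1 (home): buf='AGQAABZ' cursor=0
After op 2 (backspace): buf='AGQAABZ' cursor=0
After op 3 (insert('D')): buf='DAGQAABZ' cursor=1

Answer: 1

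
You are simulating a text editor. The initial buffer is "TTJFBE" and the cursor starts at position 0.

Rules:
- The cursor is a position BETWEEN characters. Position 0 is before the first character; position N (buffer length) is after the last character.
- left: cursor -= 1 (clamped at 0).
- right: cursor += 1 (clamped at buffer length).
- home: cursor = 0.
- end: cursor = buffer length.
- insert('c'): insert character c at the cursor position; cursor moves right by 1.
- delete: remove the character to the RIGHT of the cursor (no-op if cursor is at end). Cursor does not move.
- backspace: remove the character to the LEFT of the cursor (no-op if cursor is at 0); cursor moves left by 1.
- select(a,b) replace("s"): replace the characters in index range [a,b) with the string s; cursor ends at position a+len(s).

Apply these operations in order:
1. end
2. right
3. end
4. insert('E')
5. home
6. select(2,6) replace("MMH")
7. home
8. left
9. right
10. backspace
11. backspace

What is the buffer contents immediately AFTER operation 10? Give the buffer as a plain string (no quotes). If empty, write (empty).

After op 1 (end): buf='TTJFBE' cursor=6
After op 2 (right): buf='TTJFBE' cursor=6
After op 3 (end): buf='TTJFBE' cursor=6
After op 4 (insert('E')): buf='TTJFBEE' cursor=7
After op 5 (home): buf='TTJFBEE' cursor=0
After op 6 (select(2,6) replace("MMH")): buf='TTMMHE' cursor=5
After op 7 (home): buf='TTMMHE' cursor=0
After op 8 (left): buf='TTMMHE' cursor=0
After op 9 (right): buf='TTMMHE' cursor=1
After op 10 (backspace): buf='TMMHE' cursor=0

Answer: TMMHE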